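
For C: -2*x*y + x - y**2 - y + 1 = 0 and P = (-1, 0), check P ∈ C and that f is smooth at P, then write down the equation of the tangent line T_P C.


Tangent line at P: x + y + 1 = 0.

Step 1: f(-1, 0) = 0, so P lies on C.
Step 2: partial derivatives
  f_x(x, y) = 1 - 2*y, f_y(x, y) = -2*x - 2*y - 1.
  f_x(P) = 1, f_y(P) = 1 (gradient nonzero, so P is smooth).
Step 3: tangent line at P: 1·(x − -1) + 1·(y − 0) = 0.
Expanding: x + y + 1 = 0.


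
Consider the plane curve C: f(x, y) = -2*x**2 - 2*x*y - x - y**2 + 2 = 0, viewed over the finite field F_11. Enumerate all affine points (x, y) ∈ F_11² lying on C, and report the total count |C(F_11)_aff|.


Affine F_11-points: {(1, 10), (3, 7), (3, 9), (4, 5), (4, 9), (5, 2), (5, 10), (6, 3), (6, 7), (7, 3), (7, 5), (9, 2)}; count = 12.

For each of the 121 pairs (x, y) ∈ F_11², evaluate f(x, y) mod 11. Record the zeros.
  x = 0: [0↦2, 1↦1, 2↦9, 3↦4, 4↦8, 5↦10, 6↦10, 7↦8, 8↦4, 9↦9, 10↦1]  zeros at y ∈ ∅
  x = 1: [0↦10, 1↦7, 2↦2, 3↦6, 4↦8, 5↦8, 6↦6, 7↦2, 8↦7, 9↦10, 10↦0]  zeros at y ∈ {10}
  x = 2: [0↦3, 1↦9, 2↦2, 3↦4, 4↦4, 5↦2, 6↦9, 7↦3, 8↦6, 9↦7, 10↦6]  zeros at y ∈ ∅
  x = 3: [0↦3, 1↦7, 2↦9, 3↦9, 4↦7, 5↦3, 6↦8, 7↦0, 8↦1, 9↦0, 10↦8]  zeros at y ∈ {7, 9}
  x = 4: [0↦10, 1↦1, 2↦1, 3↦10, 4↦6, 5↦0, 6↦3, 7↦4, 8↦3, 9↦0, 10↦6]  zeros at y ∈ {5, 9}
  x = 5: [0↦2, 1↦2, 2↦0, 3↦7, 4↦1, 5↦4, 6↦5, 7↦4, 8↦1, 9↦7, 10↦0]  zeros at y ∈ {2, 10}
  x = 6: [0↦1, 1↦10, 2↦6, 3↦0, 4↦3, 5↦4, 6↦3, 7↦0, 8↦6, 9↦10, 10↦1]  zeros at y ∈ {3, 7}
  x = 7: [0↦7, 1↦3, 2↦8, 3↦0, 4↦1, 5↦0, 6↦8, 7↦3, 8↦7, 9↦9, 10↦9]  zeros at y ∈ {3, 5}
  x = 8: [0↦9, 1↦3, 2↦6, 3↦7, 4↦6, 5↦3, 6↦9, 7↦2, 8↦4, 9↦4, 10↦2]  zeros at y ∈ ∅
  x = 9: [0↦7, 1↦10, 2↦0, 3↦10, 4↦7, 5↦2, 6↦6, 7↦8, 8↦8, 9↦6, 10↦2]  zeros at y ∈ {2}
  x = 10: [0↦1, 1↦2, 2↦1, 3↦9, 4↦4, 5↦8, 6↦10, 7↦10, 8↦8, 9↦4, 10↦9]  zeros at y ∈ ∅
Collecting zeros: affine points = {(1, 10), (3, 7), (3, 9), (4, 5), (4, 9), (5, 2), (5, 10), (6, 3), (6, 7), (7, 3), (7, 5), (9, 2)}.
Total count |C(F_11)_aff| = 12.


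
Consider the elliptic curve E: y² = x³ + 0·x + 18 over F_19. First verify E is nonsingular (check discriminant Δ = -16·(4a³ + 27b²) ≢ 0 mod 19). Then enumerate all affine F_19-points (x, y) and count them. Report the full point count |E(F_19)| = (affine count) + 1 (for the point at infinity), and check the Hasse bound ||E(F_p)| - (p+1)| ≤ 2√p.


Affine points = {(1, 0), (2, 8), (2, 11), (3, 8), (3, 11), (4, 5), (4, 14), (6, 5), (6, 14), (7, 0), (8, 6), (8, 13), (9, 5), (9, 14), (10, 7), (10, 12), (11, 0), (12, 6), (12, 13), (13, 7), (13, 12), (14, 8), (14, 11), (15, 7), (15, 12), (18, 6), (18, 13)}; affine count = 27; |E(F_19)| = 28.

Discriminant check: Δ ∝ 4a³ + 27b² = 4·0³ + 27·18² = 4·0 + 27·324 ≡ 8 (mod 19). Nonzero ⇒ E is nonsingular.
For each x ∈ F_19, compute rhs = x³ + 0·x + 18 mod 19, then count y ∈ F_19 with y² ≡ rhs.
  x = 0: rhs = 18, matching y values: none (0 points).
  x = 1: rhs = 0, matching y values: 0 (1 points).
  x = 2: rhs = 7, matching y values: 8, 11 (2 points).
  x = 3: rhs = 7, matching y values: 8, 11 (2 points).
  x = 4: rhs = 6, matching y values: 5, 14 (2 points).
  x = 5: rhs = 10, matching y values: none (0 points).
  x = 6: rhs = 6, matching y values: 5, 14 (2 points).
  x = 7: rhs = 0, matching y values: 0 (1 points).
  x = 8: rhs = 17, matching y values: 6, 13 (2 points).
  x = 9: rhs = 6, matching y values: 5, 14 (2 points).
  x = 10: rhs = 11, matching y values: 7, 12 (2 points).
  x = 11: rhs = 0, matching y values: 0 (1 points).
  x = 12: rhs = 17, matching y values: 6, 13 (2 points).
  x = 13: rhs = 11, matching y values: 7, 12 (2 points).
  x = 14: rhs = 7, matching y values: 8, 11 (2 points).
  x = 15: rhs = 11, matching y values: 7, 12 (2 points).
  x = 16: rhs = 10, matching y values: none (0 points).
  x = 17: rhs = 10, matching y values: none (0 points).
  x = 18: rhs = 17, matching y values: 6, 13 (2 points).
Total affine count: 27.
Full point count |E(F_19)| = 27 + 1 = 28.
Hasse bound: |28 − (19+1)| = |8| = 8 ≤ 2√19 ≈ 8.7178 ✓.


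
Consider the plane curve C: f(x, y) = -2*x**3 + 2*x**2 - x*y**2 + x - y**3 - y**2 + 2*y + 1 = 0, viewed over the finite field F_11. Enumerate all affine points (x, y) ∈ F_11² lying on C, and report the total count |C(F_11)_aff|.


Affine F_11-points: {(2, 8), (3, 9), (6, 2), (7, 2), (9, 3), (10, 2)}; count = 6.

For each of the 121 pairs (x, y) ∈ F_11², evaluate f(x, y) mod 11. Record the zeros.
  x = 0: [0↦1, 1↦1, 2↦4, 3↦4, 4↦6, 5↦4, 6↦3, 7↦8, 8↦2, 9↦1, 10↦10]  zeros at y ∈ ∅
  x = 1: [0↦2, 1↦1, 2↦1, 3↦7, 4↦2, 5↦2, 6↦1, 7↦4, 8↦5, 9↦9, 10↦10]  zeros at y ∈ ∅
  x = 2: [0↦6, 1↦4, 2↦1, 3↦2, 4↦1, 5↦3, 6↦2, 7↦3, 8↦0, 9↦9, 10↦2]  zeros at y ∈ {8}
  x = 3: [0↦1, 1↦9, 2↦3, 3↦10, 4↦2, 5↦6, 6↦5, 7↦4, 8↦8, 9↦0, 10↦7]  zeros at y ∈ {9}
  x = 4: [0↦8, 1↦4, 2↦6, 3↦8, 4↦4, 5↦10, 6↦9, 7↦6, 8↦6, 9↦3, 10↦2]  zeros at y ∈ ∅
  x = 5: [0↦4, 1↦10, 2↦9, 3↦6, 4↦6, 5↦3, 6↦2, 7↦8, 8↦4, 9↦6, 10↦8]  zeros at y ∈ ∅
  x = 6: [0↦10, 1↦4, 2↦0, 3↦3, 4↦7, 5↦6, 6↦5, 7↦9, 8↦1, 9↦8, 10↦2]  zeros at y ∈ {2}
  x = 7: [0↦3, 1↦7, 2↦0, 3↦9, 4↦6, 5↦7, 6↦6, 7↦8, 8↦7, 9↦8, 10↦5]  zeros at y ∈ {2}
  x = 8: [0↦4, 1↦7, 2↦8, 3↦1, 4↦2, 5↦5, 6↦4, 7↦4, 8↦10, 9↦5, 10↦5]  zeros at y ∈ ∅
  x = 9: [0↦1, 1↦3, 2↦1, 3↦0, 4↦5, 5↦10, 6↦9, 7↦7, 8↦9, 9↦9, 10↦1]  zeros at y ∈ {3}
  x = 10: [0↦4, 1↦5, 2↦0, 3↦5, 4↦3, 5↦10, 6↦9, 7↦5, 8↦3, 9↦8, 10↦3]  zeros at y ∈ {2}
Collecting zeros: affine points = {(2, 8), (3, 9), (6, 2), (7, 2), (9, 3), (10, 2)}.
Total count |C(F_11)_aff| = 6.


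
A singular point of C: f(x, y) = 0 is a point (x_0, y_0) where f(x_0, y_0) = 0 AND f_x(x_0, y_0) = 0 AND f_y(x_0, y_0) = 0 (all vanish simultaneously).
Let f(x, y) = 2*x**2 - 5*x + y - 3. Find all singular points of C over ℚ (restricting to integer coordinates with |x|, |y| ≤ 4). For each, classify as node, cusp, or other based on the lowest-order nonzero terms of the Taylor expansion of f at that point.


No singular points in the scanned grid; C is smooth there.

Compute partial derivatives:
  f_x = 4*x - 5.
  f_y = 1.
f_y = 1 is a nonzero constant, so f_y never vanishes: no point (x, y) can satisfy f = f_x = f_y = 0. In particular no (x, y) ∈ {−4, ..., 4}² is singular; the curve is smooth.


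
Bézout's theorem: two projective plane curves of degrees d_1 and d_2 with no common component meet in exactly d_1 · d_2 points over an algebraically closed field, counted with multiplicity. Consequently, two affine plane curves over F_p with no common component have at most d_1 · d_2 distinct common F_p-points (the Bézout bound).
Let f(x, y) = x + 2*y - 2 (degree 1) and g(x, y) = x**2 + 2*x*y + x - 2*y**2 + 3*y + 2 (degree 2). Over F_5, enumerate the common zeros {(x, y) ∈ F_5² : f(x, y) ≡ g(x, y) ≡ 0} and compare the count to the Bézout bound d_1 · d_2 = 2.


Common zeros: ∅; count = 0; Bézout bound = 2.

deg(f) = 1, deg(g) = 2, so Bézout bound = 2.
Scan x ∈ F_5. For each x, list the y ∈ F_5 with f(x, y) ≡ 0 and those with g(x, y) ≡ 0 (mod 5); the common zeros in that column are the intersection.
  x = 0: f ≡ 0 at y ∈ {1}; g ≡ 0 at y ∈ {2}; common: ∅.
  x = 1: f ≡ 0 at y ∈ {3}; g ≡ 0 at y ∈ ∅; common: ∅.
  x = 2: f ≡ 0 at y ∈ {0}; g ≡ 0 at y ∈ ∅; common: ∅.
  x = 3: f ≡ 0 at y ∈ {2}; g ≡ 0 at y ∈ ∅; common: ∅.
  x = 4: f ≡ 0 at y ∈ {4}; g ≡ 0 at y ∈ ∅; common: ∅.
Collecting: common zeros = ∅, so the count is 0.
Comparison with the Bézout bound: 0 ≤ 2 = deg(f)·deg(g), as expected for curves with no common component (the affine F_5-count falls short of the bound because intersections may lie at infinity, over extension fields, or carry multiplicity).


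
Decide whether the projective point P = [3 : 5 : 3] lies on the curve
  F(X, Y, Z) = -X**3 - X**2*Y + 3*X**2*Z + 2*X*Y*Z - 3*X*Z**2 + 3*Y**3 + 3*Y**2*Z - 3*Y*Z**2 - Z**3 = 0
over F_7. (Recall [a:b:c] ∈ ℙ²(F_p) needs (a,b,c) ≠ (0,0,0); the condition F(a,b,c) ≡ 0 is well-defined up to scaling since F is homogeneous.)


F(3,5,3) ≡ 1 (mod 7); P is NOT on the curve.

Evaluate F(3, 5, 3) term-by-term (mod 7).
  -X**3 ↦ -1·27·1·1 = -27
  -X**2*Y ↦ -1·9·5·1 = -45
  3*X**2*Z ↦ 3·9·1·3 = 81
  2*X*Y*Z ↦ 2·3·5·3 = 90
  -3*X*Z**2 ↦ -3·3·1·9 = -81
  3*Y**3 ↦ 3·1·125·1 = 375
  3*Y**2*Z ↦ 3·1·25·3 = 225
  -3*Y*Z**2 ↦ -3·1·5·9 = -135
  -Z**3 ↦ -1·1·1·27 = -27
Sum: F(3, 5, 3) = (-27) + (-45) + (81) + (90) + (-81) + (375) + (225) + (-135) + (-27) = 456.
Reducing mod 7: 456 ≡ 1 (mod 7).
Since F(a, b, c) ≡ 1 ≠ 0 (mod 7), P does NOT lie on the curve.


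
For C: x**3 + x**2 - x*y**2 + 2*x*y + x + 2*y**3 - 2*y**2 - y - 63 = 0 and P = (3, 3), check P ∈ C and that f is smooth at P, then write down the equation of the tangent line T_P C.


Tangent line at P: 31*x + 29*y - 180 = 0.

Step 1: f(3, 3) = 0, so P lies on C.
Step 2: partial derivatives
  f_x(x, y) = 3*x**2 + 2*x - y**2 + 2*y + 1, f_y(x, y) = -2*x*y + 2*x + 6*y**2 - 4*y - 1.
  f_x(P) = 31, f_y(P) = 29 (gradient nonzero, so P is smooth).
Step 3: tangent line at P: 31·(x − 3) + 29·(y − 3) = 0.
Expanding: 31*x + 29*y - 180 = 0.


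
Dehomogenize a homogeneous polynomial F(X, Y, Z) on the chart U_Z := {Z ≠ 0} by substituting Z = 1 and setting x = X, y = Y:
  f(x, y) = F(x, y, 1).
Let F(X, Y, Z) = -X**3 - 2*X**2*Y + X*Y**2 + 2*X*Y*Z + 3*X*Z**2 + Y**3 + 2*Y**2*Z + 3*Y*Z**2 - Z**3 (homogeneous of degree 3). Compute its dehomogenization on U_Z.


f(x, y) = -x**3 - 2*x**2*y + x*y**2 + 2*x*y + 3*x + y**3 + 2*y**2 + 3*y - 1

On U_Z we set Z = 1. Each monomial c·X^i·Y^j·Z^k in F becomes c·x^i·y^j·1^k = c·x^i·y^j.
Substituting Z = 1: F(X, Y, 1) = -x**3 - 2*x**2*y + x*y**2 + 2*x*y + 3*x + y**3 + 2*y**2 + 3*y - 1.
Note: deg(f) ≤ deg(F) = 3; strict inequality happens when F is divisible by Z (lost terms).


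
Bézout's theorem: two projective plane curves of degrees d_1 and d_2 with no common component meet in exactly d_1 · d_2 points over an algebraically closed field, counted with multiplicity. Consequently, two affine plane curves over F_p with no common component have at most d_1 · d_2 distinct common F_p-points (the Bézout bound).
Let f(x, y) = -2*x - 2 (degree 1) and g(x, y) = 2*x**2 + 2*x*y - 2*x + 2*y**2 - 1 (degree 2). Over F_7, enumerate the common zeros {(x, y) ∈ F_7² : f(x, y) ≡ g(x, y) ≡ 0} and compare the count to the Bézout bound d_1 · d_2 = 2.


Common zeros: {(6, 2), (6, 6)}; count = 2; Bézout bound = 2.

deg(f) = 1, deg(g) = 2, so Bézout bound = 2.
Scan x ∈ F_7. For each x, list the y ∈ F_7 with f(x, y) ≡ 0 and those with g(x, y) ≡ 0 (mod 7); the common zeros in that column are the intersection.
  x = 0: f ≡ 0 at y ∈ ∅; g ≡ 0 at y ∈ {2, 5}; common: ∅.
  x = 1: f ≡ 0 at y ∈ ∅; g ≡ 0 at y ∈ ∅; common: ∅.
  x = 2: f ≡ 0 at y ∈ ∅; g ≡ 0 at y ∈ ∅; common: ∅.
  x = 3: f ≡ 0 at y ∈ ∅; g ≡ 0 at y ∈ {5, 6}; common: ∅.
  x = 4: f ≡ 0 at y ∈ ∅; g ≡ 0 at y ∈ ∅; common: ∅.
  x = 5: f ≡ 0 at y ∈ ∅; g ≡ 0 at y ∈ ∅; common: ∅.
  x = 6: f ≡ 0 at y ∈ {0, 1, 2, 3, 4, 5, 6}; g ≡ 0 at y ∈ {2, 6}; common: {2, 6}.
Collecting: common zeros = {(6, 2), (6, 6)}, so the count is 2.
Comparison with the Bézout bound: 2 ≤ 2 = deg(f)·deg(g), as expected for curves with no common component (the bound is attained).


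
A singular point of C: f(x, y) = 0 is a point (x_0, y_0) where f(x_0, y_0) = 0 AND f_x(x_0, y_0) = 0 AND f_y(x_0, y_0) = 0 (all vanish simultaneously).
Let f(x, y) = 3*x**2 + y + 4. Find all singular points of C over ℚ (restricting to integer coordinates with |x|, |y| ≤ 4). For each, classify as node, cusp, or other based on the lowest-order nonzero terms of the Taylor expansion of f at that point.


No singular points in the scanned grid; C is smooth there.

Compute partial derivatives:
  f_x = 6*x.
  f_y = 1.
f_y = 1 is a nonzero constant, so f_y never vanishes: no point (x, y) can satisfy f = f_x = f_y = 0. In particular no (x, y) ∈ {−4, ..., 4}² is singular; the curve is smooth.


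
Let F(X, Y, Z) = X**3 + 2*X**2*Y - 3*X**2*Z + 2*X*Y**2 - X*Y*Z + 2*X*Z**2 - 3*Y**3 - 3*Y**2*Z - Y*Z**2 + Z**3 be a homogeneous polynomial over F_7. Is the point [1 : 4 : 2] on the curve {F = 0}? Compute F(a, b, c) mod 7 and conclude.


F(1,4,2) ≡ 5 (mod 7); P is NOT on the curve.

Evaluate F(1, 4, 2) term-by-term (mod 7).
  X**3 ↦ 1·1·1·1 = 1
  2*X**2*Y ↦ 2·1·4·1 = 8
  -3*X**2*Z ↦ -3·1·1·2 = -6
  2*X*Y**2 ↦ 2·1·16·1 = 32
  -X*Y*Z ↦ -1·1·4·2 = -8
  2*X*Z**2 ↦ 2·1·1·4 = 8
  -3*Y**3 ↦ -3·1·64·1 = -192
  -3*Y**2*Z ↦ -3·1·16·2 = -96
  -Y*Z**2 ↦ -1·1·4·4 = -16
  Z**3 ↦ 1·1·1·8 = 8
Sum: F(1, 4, 2) = (1) + (8) + (-6) + (32) + (-8) + (8) + (-192) + (-96) + (-16) + (8) = -261.
Reducing mod 7: -261 ≡ 5 (mod 7).
Since F(a, b, c) ≡ 5 ≠ 0 (mod 7), P does NOT lie on the curve.


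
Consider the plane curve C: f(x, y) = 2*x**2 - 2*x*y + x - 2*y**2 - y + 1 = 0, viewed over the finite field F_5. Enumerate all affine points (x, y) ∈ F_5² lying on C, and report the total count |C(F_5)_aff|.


Affine F_5-points: {(0, 3), (0, 4), (1, 2), (1, 4), (3, 2)}; count = 5.

For each of the 25 pairs (x, y) ∈ F_5², evaluate f(x, y) mod 5. Record the zeros.
  x = 0: [0↦1, 1↦3, 2↦1, 3↦0, 4↦0]  zeros at y ∈ {3, 4}
  x = 1: [0↦4, 1↦4, 2↦0, 3↦2, 4↦0]  zeros at y ∈ {2, 4}
  x = 2: [0↦1, 1↦4, 2↦3, 3↦3, 4↦4]  zeros at y ∈ ∅
  x = 3: [0↦2, 1↦3, 2↦0, 3↦3, 4↦2]  zeros at y ∈ {2}
  x = 4: [0↦2, 1↦1, 2↦1, 3↦2, 4↦4]  zeros at y ∈ ∅
Collecting zeros: affine points = {(0, 3), (0, 4), (1, 2), (1, 4), (3, 2)}.
Total count |C(F_5)_aff| = 5.


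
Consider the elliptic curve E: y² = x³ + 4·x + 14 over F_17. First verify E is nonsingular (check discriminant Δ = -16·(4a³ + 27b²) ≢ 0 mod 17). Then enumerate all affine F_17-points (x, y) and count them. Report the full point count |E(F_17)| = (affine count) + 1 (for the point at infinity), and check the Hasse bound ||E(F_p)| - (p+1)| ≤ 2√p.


Affine points = {(1, 6), (1, 11), (2, 8), (2, 9), (3, 6), (3, 11), (4, 3), (4, 14), (6, 4), (6, 13), (10, 0), (13, 6), (13, 11), (14, 3), (14, 14), (15, 7), (15, 10), (16, 3), (16, 14)}; affine count = 19; |E(F_17)| = 20.

Discriminant check: Δ ∝ 4a³ + 27b² = 4·4³ + 27·14² = 4·64 + 27·196 ≡ 6 (mod 17). Nonzero ⇒ E is nonsingular.
For each x ∈ F_17, compute rhs = x³ + 4·x + 14 mod 17, then count y ∈ F_17 with y² ≡ rhs.
  x = 0: rhs = 14, matching y values: none (0 points).
  x = 1: rhs = 2, matching y values: 6, 11 (2 points).
  x = 2: rhs = 13, matching y values: 8, 9 (2 points).
  x = 3: rhs = 2, matching y values: 6, 11 (2 points).
  x = 4: rhs = 9, matching y values: 3, 14 (2 points).
  x = 5: rhs = 6, matching y values: none (0 points).
  x = 6: rhs = 16, matching y values: 4, 13 (2 points).
  x = 7: rhs = 11, matching y values: none (0 points).
  x = 8: rhs = 14, matching y values: none (0 points).
  x = 9: rhs = 14, matching y values: none (0 points).
  x = 10: rhs = 0, matching y values: 0 (1 points).
  x = 11: rhs = 12, matching y values: none (0 points).
  x = 12: rhs = 5, matching y values: none (0 points).
  x = 13: rhs = 2, matching y values: 6, 11 (2 points).
  x = 14: rhs = 9, matching y values: 3, 14 (2 points).
  x = 15: rhs = 15, matching y values: 7, 10 (2 points).
  x = 16: rhs = 9, matching y values: 3, 14 (2 points).
Total affine count: 19.
Full point count |E(F_17)| = 19 + 1 = 20.
Hasse bound: |20 − (17+1)| = |2| = 2 ≤ 2√17 ≈ 8.2462 ✓.


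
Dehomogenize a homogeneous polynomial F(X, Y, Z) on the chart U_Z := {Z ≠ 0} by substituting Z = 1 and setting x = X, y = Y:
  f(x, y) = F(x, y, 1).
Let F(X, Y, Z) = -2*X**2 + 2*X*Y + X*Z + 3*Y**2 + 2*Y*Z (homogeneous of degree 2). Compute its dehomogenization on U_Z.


f(x, y) = -2*x**2 + 2*x*y + x + 3*y**2 + 2*y

On U_Z we set Z = 1. Each monomial c·X^i·Y^j·Z^k in F becomes c·x^i·y^j·1^k = c·x^i·y^j.
Substituting Z = 1: F(X, Y, 1) = -2*x**2 + 2*x*y + x + 3*y**2 + 2*y.
Note: deg(f) ≤ deg(F) = 2; strict inequality happens when F is divisible by Z (lost terms).


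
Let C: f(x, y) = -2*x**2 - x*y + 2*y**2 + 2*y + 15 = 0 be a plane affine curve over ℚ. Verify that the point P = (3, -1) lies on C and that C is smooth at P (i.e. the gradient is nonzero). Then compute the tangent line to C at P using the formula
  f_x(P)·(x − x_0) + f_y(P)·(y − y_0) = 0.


Tangent line at P: -11*x - 5*y + 28 = 0.

Step 1: f(3, -1) = 0, so P lies on C.
Step 2: partial derivatives
  f_x(x, y) = -4*x - y, f_y(x, y) = -x + 4*y + 2.
  f_x(P) = -11, f_y(P) = -5 (gradient nonzero, so P is smooth).
Step 3: tangent line at P: -11·(x − 3) + -5·(y − -1) = 0.
Expanding: -11*x - 5*y + 28 = 0.


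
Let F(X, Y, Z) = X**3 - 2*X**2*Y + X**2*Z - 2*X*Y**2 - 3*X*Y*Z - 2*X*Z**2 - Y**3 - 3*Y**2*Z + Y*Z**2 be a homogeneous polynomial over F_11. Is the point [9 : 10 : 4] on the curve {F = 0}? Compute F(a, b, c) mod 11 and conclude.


F(9,10,4) ≡ 0 (mod 11); P is on the curve.

Evaluate F(9, 10, 4) term-by-term (mod 11).
  X**3 ↦ 1·729·1·1 = 729
  -2*X**2*Y ↦ -2·81·10·1 = -1620
  X**2*Z ↦ 1·81·1·4 = 324
  -2*X*Y**2 ↦ -2·9·100·1 = -1800
  -3*X*Y*Z ↦ -3·9·10·4 = -1080
  -2*X*Z**2 ↦ -2·9·1·16 = -288
  -Y**3 ↦ -1·1·1000·1 = -1000
  -3*Y**2*Z ↦ -3·1·100·4 = -1200
  Y*Z**2 ↦ 1·1·10·16 = 160
Sum: F(9, 10, 4) = (729) + (-1620) + (324) + (-1800) + (-1080) + (-288) + (-1000) + (-1200) + (160) = -5775.
Reducing mod 11: -5775 ≡ 0 (mod 11).
Since F(a, b, c) ≡ 0 (mod 11), P lies on the curve.


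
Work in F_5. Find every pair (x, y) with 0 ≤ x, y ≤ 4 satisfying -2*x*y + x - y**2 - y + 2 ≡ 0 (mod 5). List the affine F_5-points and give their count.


Affine F_5-points: {(0, 1), (0, 3), (1, 3), (1, 4), (2, 2), (2, 3), (3, 0), (3, 3), (4, 3)}; count = 9.

For each of the 25 pairs (x, y) ∈ F_5², evaluate f(x, y) mod 5. Record the zeros.
  x = 0: [0↦2, 1↦0, 2↦1, 3↦0, 4↦2]  zeros at y ∈ {1, 3}
  x = 1: [0↦3, 1↦4, 2↦3, 3↦0, 4↦0]  zeros at y ∈ {3, 4}
  x = 2: [0↦4, 1↦3, 2↦0, 3↦0, 4↦3]  zeros at y ∈ {2, 3}
  x = 3: [0↦0, 1↦2, 2↦2, 3↦0, 4↦1]  zeros at y ∈ {0, 3}
  x = 4: [0↦1, 1↦1, 2↦4, 3↦0, 4↦4]  zeros at y ∈ {3}
Collecting zeros: affine points = {(0, 1), (0, 3), (1, 3), (1, 4), (2, 2), (2, 3), (3, 0), (3, 3), (4, 3)}.
Total count |C(F_5)_aff| = 9.


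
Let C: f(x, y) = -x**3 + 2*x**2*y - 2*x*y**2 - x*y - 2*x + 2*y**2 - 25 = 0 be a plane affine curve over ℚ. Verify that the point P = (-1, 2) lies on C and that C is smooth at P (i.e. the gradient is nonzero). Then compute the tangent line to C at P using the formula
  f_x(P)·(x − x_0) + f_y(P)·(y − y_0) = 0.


Tangent line at P: -23*x + 19*y - 61 = 0.

Step 1: f(-1, 2) = 0, so P lies on C.
Step 2: partial derivatives
  f_x(x, y) = -3*x**2 + 4*x*y - 2*y**2 - y - 2, f_y(x, y) = 2*x**2 - 4*x*y - x + 4*y.
  f_x(P) = -23, f_y(P) = 19 (gradient nonzero, so P is smooth).
Step 3: tangent line at P: -23·(x − -1) + 19·(y − 2) = 0.
Expanding: -23*x + 19*y - 61 = 0.


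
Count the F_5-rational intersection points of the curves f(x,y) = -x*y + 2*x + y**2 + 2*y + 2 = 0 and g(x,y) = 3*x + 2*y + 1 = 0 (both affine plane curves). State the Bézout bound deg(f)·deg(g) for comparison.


Common zeros: {(0, 2)}; count = 1; Bézout bound = 2.

deg(f) = 2, deg(g) = 1, so Bézout bound = 2.
Scan x ∈ F_5. For each x, list the y ∈ F_5 with f(x, y) ≡ 0 and those with g(x, y) ≡ 0 (mod 5); the common zeros in that column are the intersection.
  x = 0: f ≡ 0 at y ∈ {1, 2}; g ≡ 0 at y ∈ {2}; common: {2}.
  x = 1: f ≡ 0 at y ∈ {2}; g ≡ 0 at y ∈ {3}; common: ∅.
  x = 2: f ≡ 0 at y ∈ {2, 3}; g ≡ 0 at y ∈ {4}; common: ∅.
  x = 3: f ≡ 0 at y ∈ {2, 4}; g ≡ 0 at y ∈ {0}; common: ∅.
  x = 4: f ≡ 0 at y ∈ {0, 2}; g ≡ 0 at y ∈ {1}; common: ∅.
Collecting: common zeros = {(0, 2)}, so the count is 1.
Comparison with the Bézout bound: 1 ≤ 2 = deg(f)·deg(g), as expected for curves with no common component (the affine F_5-count falls short of the bound because intersections may lie at infinity, over extension fields, or carry multiplicity).


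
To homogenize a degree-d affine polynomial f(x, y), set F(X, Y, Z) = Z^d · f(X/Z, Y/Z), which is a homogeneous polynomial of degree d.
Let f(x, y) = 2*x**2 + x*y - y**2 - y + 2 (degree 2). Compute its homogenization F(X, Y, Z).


F(X, Y, Z) = 2*X**2 + X*Y - Y**2 - Y*Z + 2*Z**2

deg(f) = 2.
Substitute x = X/Z, y = Y/Z into f, then multiply by Z^2.
  monomial 2·x^2·y^0 ↦ 2·X^2·Y^0·Z^0.
  monomial 1·x^1·y^1 ↦ 1·X^1·Y^1·Z^0.
  monomial -1·x^0·y^2 ↦ -1·X^0·Y^2·Z^0.
  monomial -1·x^0·y^1 ↦ -1·X^0·Y^1·Z^1.
  monomial 2·x^0·y^0 ↦ 2·X^0·Y^0·Z^2.
Collecting: F(X, Y, Z) = 2*X**2 + X*Y - Y**2 - Y*Z + 2*Z**2.


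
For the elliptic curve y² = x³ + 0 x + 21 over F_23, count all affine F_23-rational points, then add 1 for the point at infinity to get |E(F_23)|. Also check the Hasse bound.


Affine points = {(2, 11), (2, 12), (3, 5), (3, 18), (4, 4), (4, 19), (5, 10), (5, 13), (8, 2), (8, 21), (10, 3), (10, 20), (11, 8), (11, 15), (12, 1), (12, 22), (16, 0), (17, 9), (17, 14), (19, 7), (19, 16), (21, 6), (21, 17)}; affine count = 23; |E(F_23)| = 24.

Discriminant check: Δ ∝ 4a³ + 27b² = 4·0³ + 27·21² = 4·0 + 27·441 ≡ 16 (mod 23). Nonzero ⇒ E is nonsingular.
For each x ∈ F_23, compute rhs = x³ + 0·x + 21 mod 23, then count y ∈ F_23 with y² ≡ rhs.
  x = 0: rhs = 21, matching y values: none (0 points).
  x = 1: rhs = 22, matching y values: none (0 points).
  x = 2: rhs = 6, matching y values: 11, 12 (2 points).
  x = 3: rhs = 2, matching y values: 5, 18 (2 points).
  x = 4: rhs = 16, matching y values: 4, 19 (2 points).
  x = 5: rhs = 8, matching y values: 10, 13 (2 points).
  x = 6: rhs = 7, matching y values: none (0 points).
  x = 7: rhs = 19, matching y values: none (0 points).
  x = 8: rhs = 4, matching y values: 2, 21 (2 points).
  x = 9: rhs = 14, matching y values: none (0 points).
  x = 10: rhs = 9, matching y values: 3, 20 (2 points).
  x = 11: rhs = 18, matching y values: 8, 15 (2 points).
  x = 12: rhs = 1, matching y values: 1, 22 (2 points).
  x = 13: rhs = 10, matching y values: none (0 points).
  x = 14: rhs = 5, matching y values: none (0 points).
  x = 15: rhs = 15, matching y values: none (0 points).
  x = 16: rhs = 0, matching y values: 0 (1 points).
  x = 17: rhs = 12, matching y values: 9, 14 (2 points).
  x = 18: rhs = 11, matching y values: none (0 points).
  x = 19: rhs = 3, matching y values: 7, 16 (2 points).
  x = 20: rhs = 17, matching y values: none (0 points).
  x = 21: rhs = 13, matching y values: 6, 17 (2 points).
  x = 22: rhs = 20, matching y values: none (0 points).
Total affine count: 23.
Full point count |E(F_23)| = 23 + 1 = 24.
Hasse bound: |24 − (23+1)| = |0| = 0 ≤ 2√23 ≈ 9.5917 ✓.


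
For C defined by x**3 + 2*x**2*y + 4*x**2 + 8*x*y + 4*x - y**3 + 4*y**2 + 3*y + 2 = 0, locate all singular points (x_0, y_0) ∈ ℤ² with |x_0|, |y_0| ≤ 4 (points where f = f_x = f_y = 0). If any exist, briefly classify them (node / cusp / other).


Singular points: {(-2, 1)}; classification: cusp.

Compute partial derivatives:
  f_x = 3*x**2 + 4*x*y + 8*x + 8*y + 4.
  f_y = 2*x**2 + 8*x - 3*y**2 + 8*y + 3.
Scan x_0 ∈ {−4, ..., 4}. For each x_0, f_y(x_0, y) is a polynomial in y; find its integer roots y ∈ {−4, ..., 4}, then test f_x and f at those candidates.
  x = -4: f_y(-4, y) = -3*y**2 + 8*y + 3; vanishes at y ∈ {3}. (-4, 3): f_x = -4 ≠ 0.
  x = -3: f_y(-3, y) = -3*y**2 + 8*y - 3; no integer root y with |y| ≤ 4.
  x = -2: f_y(-2, y) = -3*y**2 + 8*y - 5; vanishes at y ∈ {1}. (-2, 1): f_x = 0, f = 0 — SINGULAR.
  x = -1: f_y(-1, y) = -3*y**2 + 8*y - 3; no integer root y with |y| ≤ 4.
  x = 0: f_y(0, y) = -3*y**2 + 8*y + 3; vanishes at y ∈ {3}. (0, 3): f_x = 28 ≠ 0.
  x = 1: f_y(1, y) = -3*y**2 + 8*y + 13; no integer root y with |y| ≤ 4.
  x = 2: f_y(2, y) = -3*y**2 + 8*y + 27; no integer root y with |y| ≤ 4.
  x = 3: f_y(3, y) = -3*y**2 + 8*y + 45; no integer root y with |y| ≤ 4.
  x = 4: f_y(4, y) = -3*y**2 + 8*y + 67; no integer root y with |y| ≤ 4.
Only singular point on the grid: (-2, 1).
Classify: substitute x = -2 + u, y = 1 + v and expand: f = u**3 + 2*u**2*v - v**3 + v**2.
No constant or linear terms (consistent with a singular point). Quadratic part: v**2. Cubic part: u**3 + 2*u**2*v - v**3.
The quadratic part v**2 is a perfect square, so there is a single (double) tangent line v = 0, i.e. y = 1. Restricting the cubic part to that line (v = 0) leaves u**3 ≠ 0, so f is not divisible by v and the branch is v² ≈ -u**3 to lowest order — this is a cusp.
Classification: cusp.


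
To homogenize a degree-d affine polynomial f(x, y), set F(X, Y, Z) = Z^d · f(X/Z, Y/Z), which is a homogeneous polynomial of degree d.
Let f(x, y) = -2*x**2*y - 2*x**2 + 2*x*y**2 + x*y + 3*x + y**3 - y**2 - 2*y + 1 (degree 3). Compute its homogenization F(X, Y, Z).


F(X, Y, Z) = -2*X**2*Y - 2*X**2*Z + 2*X*Y**2 + X*Y*Z + 3*X*Z**2 + Y**3 - Y**2*Z - 2*Y*Z**2 + Z**3

deg(f) = 3.
Substitute x = X/Z, y = Y/Z into f, then multiply by Z^3.
  monomial -2·x^2·y^1 ↦ -2·X^2·Y^1·Z^0.
  monomial -2·x^2·y^0 ↦ -2·X^2·Y^0·Z^1.
  monomial 2·x^1·y^2 ↦ 2·X^1·Y^2·Z^0.
  monomial 1·x^1·y^1 ↦ 1·X^1·Y^1·Z^1.
  monomial 3·x^1·y^0 ↦ 3·X^1·Y^0·Z^2.
  monomial 1·x^0·y^3 ↦ 1·X^0·Y^3·Z^0.
  monomial -1·x^0·y^2 ↦ -1·X^0·Y^2·Z^1.
  monomial -2·x^0·y^1 ↦ -2·X^0·Y^1·Z^2.
  monomial 1·x^0·y^0 ↦ 1·X^0·Y^0·Z^3.
Collecting: F(X, Y, Z) = -2*X**2*Y - 2*X**2*Z + 2*X*Y**2 + X*Y*Z + 3*X*Z**2 + Y**3 - Y**2*Z - 2*Y*Z**2 + Z**3.


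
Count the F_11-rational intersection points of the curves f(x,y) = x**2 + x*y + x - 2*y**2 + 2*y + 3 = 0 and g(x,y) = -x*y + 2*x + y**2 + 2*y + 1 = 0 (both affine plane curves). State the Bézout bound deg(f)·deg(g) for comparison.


Common zeros: {(4, 7), (5, 0), (7, 1)}; count = 3; Bézout bound = 4.

deg(f) = 2, deg(g) = 2, so Bézout bound = 4.
Scan x ∈ F_11. For each x, list the y ∈ F_11 with f(x, y) ≡ 0 and those with g(x, y) ≡ 0 (mod 11); the common zeros in that column are the intersection.
  x = 0: f ≡ 0 at y ∈ ∅; g ≡ 0 at y ∈ {10}; common: ∅.
  x = 1: f ≡ 0 at y ∈ {8, 10}; g ≡ 0 at y ∈ {5}; common: ∅.
  x = 2: f ≡ 0 at y ∈ {1}; g ≡ 0 at y ∈ ∅; common: ∅.
  x = 3: f ≡ 0 at y ∈ ∅; g ≡ 0 at y ∈ ∅; common: ∅.
  x = 4: f ≡ 0 at y ∈ {7}; g ≡ 0 at y ∈ {6, 7}; common: {7}.
  x = 5: f ≡ 0 at y ∈ {0, 9}; g ≡ 0 at y ∈ {0, 3}; common: {0}.
  x = 6: f ≡ 0 at y ∈ ∅; g ≡ 0 at y ∈ ∅; common: ∅.
  x = 7: f ≡ 0 at y ∈ {1, 9}; g ≡ 0 at y ∈ {1, 4}; common: {1}.
  x = 8: f ≡ 0 at y ∈ ∅; g ≡ 0 at y ∈ {8, 9}; common: ∅.
  x = 9: f ≡ 0 at y ∈ ∅; g ≡ 0 at y ∈ ∅; common: ∅.
  x = 10: f ≡ 0 at y ∈ {7, 10}; g ≡ 0 at y ∈ ∅; common: ∅.
Collecting: common zeros = {(4, 7), (5, 0), (7, 1)}, so the count is 3.
Comparison with the Bézout bound: 3 ≤ 4 = deg(f)·deg(g), as expected for curves with no common component (the affine F_11-count falls short of the bound because intersections may lie at infinity, over extension fields, or carry multiplicity).


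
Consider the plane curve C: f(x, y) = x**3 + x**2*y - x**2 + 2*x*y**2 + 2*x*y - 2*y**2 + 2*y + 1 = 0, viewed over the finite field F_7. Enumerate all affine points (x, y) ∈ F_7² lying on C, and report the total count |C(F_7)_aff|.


Affine F_7-points: {(1, 4), (2, 4), (2, 5), (4, 0), (4, 5)}; count = 5.

For each of the 49 pairs (x, y) ∈ F_7², evaluate f(x, y) mod 7. Record the zeros.
  x = 0: [0↦1, 1↦1, 2↦4, 3↦3, 4↦5, 5↦3, 6↦4]  zeros at y ∈ ∅
  x = 1: [0↦1, 1↦6, 2↦4, 3↦2, 4↦0, 5↦5, 6↦3]  zeros at y ∈ {4}
  x = 2: [0↦5, 1↦3, 2↦5, 3↦4, 4↦0, 5↦0, 6↦4]  zeros at y ∈ {4, 5}
  x = 3: [0↦5, 1↦5, 2↦6, 3↦1, 4↦4, 5↦1, 6↦6]  zeros at y ∈ ∅
  x = 4: [0↦0, 1↦4, 2↦6, 3↦6, 4↦4, 5↦0, 6↦1]  zeros at y ∈ {0, 5}
  x = 5: [0↦3, 1↦6, 2↦4, 3↦4, 4↦6, 5↦3, 6↦2]  zeros at y ∈ ∅
  x = 6: [0↦6, 1↦3, 2↦6, 3↦1, 4↦2, 5↦2, 6↦1]  zeros at y ∈ ∅
Collecting zeros: affine points = {(1, 4), (2, 4), (2, 5), (4, 0), (4, 5)}.
Total count |C(F_7)_aff| = 5.


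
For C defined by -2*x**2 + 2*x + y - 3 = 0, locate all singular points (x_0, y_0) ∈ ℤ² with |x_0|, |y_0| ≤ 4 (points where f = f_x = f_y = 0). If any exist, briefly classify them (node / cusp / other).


No singular points in the scanned grid; C is smooth there.

Compute partial derivatives:
  f_x = 2 - 4*x.
  f_y = 1.
f_y = 1 is a nonzero constant, so f_y never vanishes: no point (x, y) can satisfy f = f_x = f_y = 0. In particular no (x, y) ∈ {−4, ..., 4}² is singular; the curve is smooth.


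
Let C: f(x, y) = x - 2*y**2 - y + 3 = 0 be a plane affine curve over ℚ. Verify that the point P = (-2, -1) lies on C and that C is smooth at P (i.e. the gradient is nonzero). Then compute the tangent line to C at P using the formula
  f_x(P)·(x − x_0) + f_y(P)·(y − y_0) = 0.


Tangent line at P: x + 3*y + 5 = 0.

Step 1: f(-2, -1) = 0, so P lies on C.
Step 2: partial derivatives
  f_x(x, y) = 1, f_y(x, y) = -4*y - 1.
  f_x(P) = 1, f_y(P) = 3 (gradient nonzero, so P is smooth).
Step 3: tangent line at P: 1·(x − -2) + 3·(y − -1) = 0.
Expanding: x + 3*y + 5 = 0.


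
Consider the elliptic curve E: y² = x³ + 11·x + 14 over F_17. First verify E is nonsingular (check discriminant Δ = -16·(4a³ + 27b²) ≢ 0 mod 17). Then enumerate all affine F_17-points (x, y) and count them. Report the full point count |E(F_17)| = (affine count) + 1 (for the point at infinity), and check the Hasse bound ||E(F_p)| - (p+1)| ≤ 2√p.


Affine points = {(1, 3), (1, 14), (7, 3), (7, 14), (8, 6), (8, 11), (9, 3), (9, 14), (10, 6), (10, 11), (11, 2), (11, 15), (12, 2), (12, 15), (13, 5), (13, 12), (15, 1), (15, 16), (16, 6), (16, 11)}; affine count = 20; |E(F_17)| = 21.

Discriminant check: Δ ∝ 4a³ + 27b² = 4·11³ + 27·14² = 4·1331 + 27·196 ≡ 8 (mod 17). Nonzero ⇒ E is nonsingular.
For each x ∈ F_17, compute rhs = x³ + 11·x + 14 mod 17, then count y ∈ F_17 with y² ≡ rhs.
  x = 0: rhs = 14, matching y values: none (0 points).
  x = 1: rhs = 9, matching y values: 3, 14 (2 points).
  x = 2: rhs = 10, matching y values: none (0 points).
  x = 3: rhs = 6, matching y values: none (0 points).
  x = 4: rhs = 3, matching y values: none (0 points).
  x = 5: rhs = 7, matching y values: none (0 points).
  x = 6: rhs = 7, matching y values: none (0 points).
  x = 7: rhs = 9, matching y values: 3, 14 (2 points).
  x = 8: rhs = 2, matching y values: 6, 11 (2 points).
  x = 9: rhs = 9, matching y values: 3, 14 (2 points).
  x = 10: rhs = 2, matching y values: 6, 11 (2 points).
  x = 11: rhs = 4, matching y values: 2, 15 (2 points).
  x = 12: rhs = 4, matching y values: 2, 15 (2 points).
  x = 13: rhs = 8, matching y values: 5, 12 (2 points).
  x = 14: rhs = 5, matching y values: none (0 points).
  x = 15: rhs = 1, matching y values: 1, 16 (2 points).
  x = 16: rhs = 2, matching y values: 6, 11 (2 points).
Total affine count: 20.
Full point count |E(F_17)| = 20 + 1 = 21.
Hasse bound: |21 − (17+1)| = |3| = 3 ≤ 2√17 ≈ 8.2462 ✓.


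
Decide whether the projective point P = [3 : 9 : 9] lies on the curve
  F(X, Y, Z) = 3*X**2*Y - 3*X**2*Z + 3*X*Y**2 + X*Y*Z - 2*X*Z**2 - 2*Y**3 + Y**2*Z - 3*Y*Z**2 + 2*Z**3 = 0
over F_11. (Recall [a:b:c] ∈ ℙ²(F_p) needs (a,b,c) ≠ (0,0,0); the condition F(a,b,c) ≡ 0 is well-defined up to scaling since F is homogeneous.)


F(3,9,9) ≡ 7 (mod 11); P is NOT on the curve.

Evaluate F(3, 9, 9) term-by-term (mod 11).
  3*X**2*Y ↦ 3·9·9·1 = 243
  -3*X**2*Z ↦ -3·9·1·9 = -243
  3*X*Y**2 ↦ 3·3·81·1 = 729
  X*Y*Z ↦ 1·3·9·9 = 243
  -2*X*Z**2 ↦ -2·3·1·81 = -486
  -2*Y**3 ↦ -2·1·729·1 = -1458
  Y**2*Z ↦ 1·1·81·9 = 729
  -3*Y*Z**2 ↦ -3·1·9·81 = -2187
  2*Z**3 ↦ 2·1·1·729 = 1458
Sum: F(3, 9, 9) = (243) + (-243) + (729) + (243) + (-486) + (-1458) + (729) + (-2187) + (1458) = -972.
Reducing mod 11: -972 ≡ 7 (mod 11).
Since F(a, b, c) ≡ 7 ≠ 0 (mod 11), P does NOT lie on the curve.


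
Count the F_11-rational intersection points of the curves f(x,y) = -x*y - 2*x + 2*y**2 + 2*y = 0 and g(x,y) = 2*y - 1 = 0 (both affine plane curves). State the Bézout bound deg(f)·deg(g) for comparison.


Common zeros: {(5, 6)}; count = 1; Bézout bound = 2.

deg(f) = 2, deg(g) = 1, so Bézout bound = 2.
Scan x ∈ F_11. For each x, list the y ∈ F_11 with f(x, y) ≡ 0 and those with g(x, y) ≡ 0 (mod 11); the common zeros in that column are the intersection.
  x = 0: f ≡ 0 at y ∈ {0, 10}; g ≡ 0 at y ∈ {6}; common: ∅.
  x = 1: f ≡ 0 at y ∈ ∅; g ≡ 0 at y ∈ {6}; common: ∅.
  x = 2: f ≡ 0 at y ∈ ∅; g ≡ 0 at y ∈ {6}; common: ∅.
  x = 3: f ≡ 0 at y ∈ {2, 4}; g ≡ 0 at y ∈ {6}; common: ∅.
  x = 4: f ≡ 0 at y ∈ ∅; g ≡ 0 at y ∈ {6}; common: ∅.
  x = 5: f ≡ 0 at y ∈ {1, 6}; g ≡ 0 at y ∈ {6}; common: {6}.
  x = 6: f ≡ 0 at y ∈ ∅; g ≡ 0 at y ∈ {6}; common: ∅.
  x = 7: f ≡ 0 at y ∈ {3, 5}; g ≡ 0 at y ∈ {6}; common: ∅.
  x = 8: f ≡ 0 at y ∈ ∅; g ≡ 0 at y ∈ {6}; common: ∅.
  x = 9: f ≡ 0 at y ∈ ∅; g ≡ 0 at y ∈ {6}; common: ∅.
  x = 10: f ≡ 0 at y ∈ {7, 8}; g ≡ 0 at y ∈ {6}; common: ∅.
Collecting: common zeros = {(5, 6)}, so the count is 1.
Comparison with the Bézout bound: 1 ≤ 2 = deg(f)·deg(g), as expected for curves with no common component (the affine F_11-count falls short of the bound because intersections may lie at infinity, over extension fields, or carry multiplicity).


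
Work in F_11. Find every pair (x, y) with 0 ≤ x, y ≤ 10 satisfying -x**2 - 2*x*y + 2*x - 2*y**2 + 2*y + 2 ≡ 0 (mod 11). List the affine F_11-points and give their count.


Affine F_11-points: {(0, 4), (0, 8), (2, 3), (2, 7), (5, 3), (5, 4), (6, 0), (6, 6), (7, 0), (7, 5), (8, 7), (8, 8)}; count = 12.

For each of the 121 pairs (x, y) ∈ F_11², evaluate f(x, y) mod 11. Record the zeros.
  x = 0: [0↦2, 1↦2, 2↦9, 3↦1, 4↦0, 5↦6, 6↦8, 7↦6, 8↦0, 9↦1, 10↦9]  zeros at y ∈ {4, 8}
  x = 1: [0↦3, 1↦1, 2↦6, 3↦7, 4↦4, 5↦8, 6↦8, 7↦4, 8↦7, 9↦6, 10↦1]  zeros at y ∈ ∅
  x = 2: [0↦2, 1↦9, 2↦1, 3↦0, 4↦6, 5↦8, 6↦6, 7↦0, 8↦1, 9↦9, 10↦2]  zeros at y ∈ {3, 7}
  x = 3: [0↦10, 1↦4, 2↦5, 3↦2, 4↦6, 5↦6, 6↦2, 7↦5, 8↦4, 9↦10, 10↦1]  zeros at y ∈ ∅
  x = 4: [0↦5, 1↦8, 2↦7, 3↦2, 4↦4, 5↦2, 6↦7, 7↦8, 8↦5, 9↦9, 10↦9]  zeros at y ∈ ∅
  x = 5: [0↦9, 1↦10, 2↦7, 3↦0, 4↦0, 5↦7, 6↦10, 7↦9, 8↦4, 9↦6, 10↦4]  zeros at y ∈ {3, 4}
  x = 6: [0↦0, 1↦10, 2↦5, 3↦7, 4↦5, 5↦10, 6↦0, 7↦8, 8↦1, 9↦1, 10↦8]  zeros at y ∈ {0, 6}
  x = 7: [0↦0, 1↦8, 2↦1, 3↦1, 4↦8, 5↦0, 6↦10, 7↦5, 8↦7, 9↦5, 10↦10]  zeros at y ∈ {0, 5}
  x = 8: [0↦9, 1↦4, 2↦6, 3↦4, 4↦9, 5↦10, 6↦7, 7↦0, 8↦0, 9↦7, 10↦10]  zeros at y ∈ {7, 8}
  x = 9: [0↦5, 1↦9, 2↦9, 3↦5, 4↦8, 5↦7, 6↦2, 7↦4, 8↦2, 9↦7, 10↦8]  zeros at y ∈ ∅
  x = 10: [0↦10, 1↦1, 2↦10, 3↦4, 4↦5, 5↦2, 6↦6, 7↦6, 8↦2, 9↦5, 10↦4]  zeros at y ∈ ∅
Collecting zeros: affine points = {(0, 4), (0, 8), (2, 3), (2, 7), (5, 3), (5, 4), (6, 0), (6, 6), (7, 0), (7, 5), (8, 7), (8, 8)}.
Total count |C(F_11)_aff| = 12.


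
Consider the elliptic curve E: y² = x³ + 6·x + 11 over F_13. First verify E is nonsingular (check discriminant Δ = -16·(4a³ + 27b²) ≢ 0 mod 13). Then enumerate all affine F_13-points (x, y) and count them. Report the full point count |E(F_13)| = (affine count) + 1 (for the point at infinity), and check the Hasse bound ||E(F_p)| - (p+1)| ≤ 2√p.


Affine points = {(3, 2), (3, 11), (5, 6), (5, 7), (6, 4), (6, 9), (8, 5), (8, 8), (9, 1), (9, 12), (11, 2), (11, 11), (12, 2), (12, 11)}; affine count = 14; |E(F_13)| = 15.

Discriminant check: Δ ∝ 4a³ + 27b² = 4·6³ + 27·11² = 4·216 + 27·121 ≡ 10 (mod 13). Nonzero ⇒ E is nonsingular.
For each x ∈ F_13, compute rhs = x³ + 6·x + 11 mod 13, then count y ∈ F_13 with y² ≡ rhs.
  x = 0: rhs = 11, matching y values: none (0 points).
  x = 1: rhs = 5, matching y values: none (0 points).
  x = 2: rhs = 5, matching y values: none (0 points).
  x = 3: rhs = 4, matching y values: 2, 11 (2 points).
  x = 4: rhs = 8, matching y values: none (0 points).
  x = 5: rhs = 10, matching y values: 6, 7 (2 points).
  x = 6: rhs = 3, matching y values: 4, 9 (2 points).
  x = 7: rhs = 6, matching y values: none (0 points).
  x = 8: rhs = 12, matching y values: 5, 8 (2 points).
  x = 9: rhs = 1, matching y values: 1, 12 (2 points).
  x = 10: rhs = 5, matching y values: none (0 points).
  x = 11: rhs = 4, matching y values: 2, 11 (2 points).
  x = 12: rhs = 4, matching y values: 2, 11 (2 points).
Total affine count: 14.
Full point count |E(F_13)| = 14 + 1 = 15.
Hasse bound: |15 − (13+1)| = |1| = 1 ≤ 2√13 ≈ 7.2111 ✓.


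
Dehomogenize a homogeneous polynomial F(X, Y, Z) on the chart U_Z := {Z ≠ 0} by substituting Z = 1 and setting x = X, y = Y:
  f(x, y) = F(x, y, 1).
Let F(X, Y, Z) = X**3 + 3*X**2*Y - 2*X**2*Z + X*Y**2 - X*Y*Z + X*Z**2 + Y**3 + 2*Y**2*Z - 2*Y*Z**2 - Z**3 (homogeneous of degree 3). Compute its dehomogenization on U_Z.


f(x, y) = x**3 + 3*x**2*y - 2*x**2 + x*y**2 - x*y + x + y**3 + 2*y**2 - 2*y - 1

On U_Z we set Z = 1. Each monomial c·X^i·Y^j·Z^k in F becomes c·x^i·y^j·1^k = c·x^i·y^j.
Substituting Z = 1: F(X, Y, 1) = x**3 + 3*x**2*y - 2*x**2 + x*y**2 - x*y + x + y**3 + 2*y**2 - 2*y - 1.
Note: deg(f) ≤ deg(F) = 3; strict inequality happens when F is divisible by Z (lost terms).


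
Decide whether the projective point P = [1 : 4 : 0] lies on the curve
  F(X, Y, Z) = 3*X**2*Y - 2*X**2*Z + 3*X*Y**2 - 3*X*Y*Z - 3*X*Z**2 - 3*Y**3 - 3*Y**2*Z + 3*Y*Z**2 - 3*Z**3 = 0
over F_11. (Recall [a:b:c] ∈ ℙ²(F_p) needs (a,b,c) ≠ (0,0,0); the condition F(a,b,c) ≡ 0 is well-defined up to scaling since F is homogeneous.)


F(1,4,0) ≡ 0 (mod 11); P is on the curve.

Evaluate F(1, 4, 0) term-by-term (mod 11).
  3*X**2*Y ↦ 3·1·4·1 = 12
  -2*X**2*Z ↦ -2·1·1·0 = 0
  3*X*Y**2 ↦ 3·1·16·1 = 48
  -3*X*Y*Z ↦ -3·1·4·0 = 0
  -3*X*Z**2 ↦ -3·1·1·0 = 0
  -3*Y**3 ↦ -3·1·64·1 = -192
  -3*Y**2*Z ↦ -3·1·16·0 = 0
  3*Y*Z**2 ↦ 3·1·4·0 = 0
  -3*Z**3 ↦ -3·1·1·0 = 0
Sum: F(1, 4, 0) = (12) + (0) + (48) + (0) + (0) + (-192) + (0) + (0) + (0) = -132.
Reducing mod 11: -132 ≡ 0 (mod 11).
Since F(a, b, c) ≡ 0 (mod 11), P lies on the curve.


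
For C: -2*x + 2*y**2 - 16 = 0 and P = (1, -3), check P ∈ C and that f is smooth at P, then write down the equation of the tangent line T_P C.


Tangent line at P: -2*x - 12*y - 34 = 0.

Step 1: f(1, -3) = 0, so P lies on C.
Step 2: partial derivatives
  f_x(x, y) = -2, f_y(x, y) = 4*y.
  f_x(P) = -2, f_y(P) = -12 (gradient nonzero, so P is smooth).
Step 3: tangent line at P: -2·(x − 1) + -12·(y − -3) = 0.
Expanding: -2*x - 12*y - 34 = 0.


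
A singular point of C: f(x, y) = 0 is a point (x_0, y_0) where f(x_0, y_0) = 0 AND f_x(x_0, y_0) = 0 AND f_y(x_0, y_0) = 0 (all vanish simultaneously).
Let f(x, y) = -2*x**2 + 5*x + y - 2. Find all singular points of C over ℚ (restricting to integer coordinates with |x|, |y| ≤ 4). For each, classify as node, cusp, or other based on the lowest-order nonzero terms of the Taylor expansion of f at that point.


No singular points in the scanned grid; C is smooth there.

Compute partial derivatives:
  f_x = 5 - 4*x.
  f_y = 1.
f_y = 1 is a nonzero constant, so f_y never vanishes: no point (x, y) can satisfy f = f_x = f_y = 0. In particular no (x, y) ∈ {−4, ..., 4}² is singular; the curve is smooth.
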